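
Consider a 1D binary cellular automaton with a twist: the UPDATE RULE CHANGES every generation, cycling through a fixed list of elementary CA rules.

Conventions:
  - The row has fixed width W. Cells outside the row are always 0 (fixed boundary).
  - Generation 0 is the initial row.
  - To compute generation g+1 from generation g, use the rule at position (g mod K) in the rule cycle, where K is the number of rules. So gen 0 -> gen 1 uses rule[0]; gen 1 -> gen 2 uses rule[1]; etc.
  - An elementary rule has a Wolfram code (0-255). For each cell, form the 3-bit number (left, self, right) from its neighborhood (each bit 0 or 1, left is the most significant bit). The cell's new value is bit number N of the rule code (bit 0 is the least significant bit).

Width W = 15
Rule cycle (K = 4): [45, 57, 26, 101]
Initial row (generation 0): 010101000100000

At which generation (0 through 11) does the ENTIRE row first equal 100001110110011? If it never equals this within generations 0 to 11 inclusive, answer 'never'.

Gen 0: 010101000100000
Gen 1 (rule 45): 011111010101111
Gen 2 (rule 57): 010000101011000
Gen 3 (rule 26): 101001000010100
Gen 4 (rule 101): 111001011011101
Gen 5 (rule 45): 100001110110011
Gen 6 (rule 57): 011101001101010
Gen 7 (rule 26): 110000111000001
Gen 8 (rule 101): 010110001011101
Gen 9 (rule 45): 011100101110011
Gen 10 (rule 57): 010010011001010
Gen 11 (rule 26): 101101110110001

Answer: 5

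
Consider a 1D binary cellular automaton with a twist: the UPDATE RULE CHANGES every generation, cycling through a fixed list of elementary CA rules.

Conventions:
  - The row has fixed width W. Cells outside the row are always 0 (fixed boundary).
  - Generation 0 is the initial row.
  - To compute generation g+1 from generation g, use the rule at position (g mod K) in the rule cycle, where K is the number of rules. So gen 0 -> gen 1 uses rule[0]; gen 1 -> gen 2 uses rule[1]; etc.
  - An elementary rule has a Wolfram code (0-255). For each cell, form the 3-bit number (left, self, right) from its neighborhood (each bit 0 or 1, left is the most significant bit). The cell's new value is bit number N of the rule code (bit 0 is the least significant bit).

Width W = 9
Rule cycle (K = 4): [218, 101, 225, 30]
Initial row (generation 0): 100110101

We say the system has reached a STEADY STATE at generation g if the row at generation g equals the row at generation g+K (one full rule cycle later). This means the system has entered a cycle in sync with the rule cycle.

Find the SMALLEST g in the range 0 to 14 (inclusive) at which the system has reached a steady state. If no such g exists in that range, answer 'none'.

Gen 0: 100110101
Gen 1 (rule 218): 011110000
Gen 2 (rule 101): 000010111
Gen 3 (rule 225): 111001011
Gen 4 (rule 30): 100111010
Gen 5 (rule 218): 011111001
Gen 6 (rule 101): 000001001
Gen 7 (rule 225): 111100000
Gen 8 (rule 30): 100010000
Gen 9 (rule 218): 010101000
Gen 10 (rule 101): 011111011
Gen 11 (rule 225): 001111101
Gen 12 (rule 30): 011000001
Gen 13 (rule 218): 111100010
Gen 14 (rule 101): 000101010
Gen 15 (rule 225): 110010100
Gen 16 (rule 30): 101110110
Gen 17 (rule 218): 001110111
Gen 18 (rule 101): 100011001

Answer: none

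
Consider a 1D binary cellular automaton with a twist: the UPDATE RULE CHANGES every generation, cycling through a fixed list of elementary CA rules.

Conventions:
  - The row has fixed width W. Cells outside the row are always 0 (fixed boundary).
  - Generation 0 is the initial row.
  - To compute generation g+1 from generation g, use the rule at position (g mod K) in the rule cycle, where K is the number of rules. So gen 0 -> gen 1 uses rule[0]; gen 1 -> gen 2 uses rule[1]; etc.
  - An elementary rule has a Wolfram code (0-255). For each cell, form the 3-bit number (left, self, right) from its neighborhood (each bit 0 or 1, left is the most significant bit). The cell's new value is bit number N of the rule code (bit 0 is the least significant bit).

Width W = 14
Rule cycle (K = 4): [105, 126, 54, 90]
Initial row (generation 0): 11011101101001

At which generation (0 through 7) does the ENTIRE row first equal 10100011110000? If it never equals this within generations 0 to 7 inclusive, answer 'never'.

Answer: never

Derivation:
Gen 0: 11011101101001
Gen 1 (rule 105): 11110111110000
Gen 2 (rule 126): 10011100011000
Gen 3 (rule 54): 11100010100100
Gen 4 (rule 90): 10110100011010
Gen 5 (rule 105): 01111001011100
Gen 6 (rule 126): 11001111110110
Gen 7 (rule 54): 00110000001001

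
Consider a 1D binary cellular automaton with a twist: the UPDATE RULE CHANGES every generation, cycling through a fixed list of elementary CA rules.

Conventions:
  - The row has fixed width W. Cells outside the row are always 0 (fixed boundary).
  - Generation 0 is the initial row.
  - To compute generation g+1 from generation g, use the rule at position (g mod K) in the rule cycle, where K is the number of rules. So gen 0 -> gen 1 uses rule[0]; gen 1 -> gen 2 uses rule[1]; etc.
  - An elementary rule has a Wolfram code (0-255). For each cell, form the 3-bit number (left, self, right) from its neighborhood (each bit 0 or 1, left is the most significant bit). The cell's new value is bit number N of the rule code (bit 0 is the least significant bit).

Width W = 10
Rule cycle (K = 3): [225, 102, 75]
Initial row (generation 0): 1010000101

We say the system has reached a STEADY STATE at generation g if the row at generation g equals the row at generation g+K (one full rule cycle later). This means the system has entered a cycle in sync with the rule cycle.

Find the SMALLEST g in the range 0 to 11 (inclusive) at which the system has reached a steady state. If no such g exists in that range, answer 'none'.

Gen 0: 1010000101
Gen 1 (rule 225): 0100110010
Gen 2 (rule 102): 1101010110
Gen 3 (rule 75): 1100000110
Gen 4 (rule 225): 0101110010
Gen 5 (rule 102): 1110010110
Gen 6 (rule 75): 1010100110
Gen 7 (rule 225): 0101000010
Gen 8 (rule 102): 1111000110
Gen 9 (rule 75): 1001011110
Gen 10 (rule 225): 0000101110
Gen 11 (rule 102): 0001110010
Gen 12 (rule 75): 1111010100
Gen 13 (rule 225): 0111101001
Gen 14 (rule 102): 1000111011

Answer: none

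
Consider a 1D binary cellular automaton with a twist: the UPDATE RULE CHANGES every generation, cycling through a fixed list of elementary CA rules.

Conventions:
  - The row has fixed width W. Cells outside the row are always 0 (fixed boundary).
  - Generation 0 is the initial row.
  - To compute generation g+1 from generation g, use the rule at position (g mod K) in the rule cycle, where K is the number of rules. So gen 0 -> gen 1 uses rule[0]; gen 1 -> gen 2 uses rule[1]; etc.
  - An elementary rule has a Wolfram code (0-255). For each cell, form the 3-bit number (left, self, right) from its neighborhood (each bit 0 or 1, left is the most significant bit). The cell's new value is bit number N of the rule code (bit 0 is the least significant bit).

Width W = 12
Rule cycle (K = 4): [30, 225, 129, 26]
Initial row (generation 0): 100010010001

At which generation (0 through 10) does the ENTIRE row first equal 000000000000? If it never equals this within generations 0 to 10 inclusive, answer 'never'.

Gen 0: 100010010001
Gen 1 (rule 30): 110111111011
Gen 2 (rule 225): 011011111101
Gen 3 (rule 129): 000001111000
Gen 4 (rule 26): 000011000100
Gen 5 (rule 30): 000110101110
Gen 6 (rule 225): 110011010110
Gen 7 (rule 129): 000000000000
Gen 8 (rule 26): 000000000000
Gen 9 (rule 30): 000000000000
Gen 10 (rule 225): 111111111111

Answer: 7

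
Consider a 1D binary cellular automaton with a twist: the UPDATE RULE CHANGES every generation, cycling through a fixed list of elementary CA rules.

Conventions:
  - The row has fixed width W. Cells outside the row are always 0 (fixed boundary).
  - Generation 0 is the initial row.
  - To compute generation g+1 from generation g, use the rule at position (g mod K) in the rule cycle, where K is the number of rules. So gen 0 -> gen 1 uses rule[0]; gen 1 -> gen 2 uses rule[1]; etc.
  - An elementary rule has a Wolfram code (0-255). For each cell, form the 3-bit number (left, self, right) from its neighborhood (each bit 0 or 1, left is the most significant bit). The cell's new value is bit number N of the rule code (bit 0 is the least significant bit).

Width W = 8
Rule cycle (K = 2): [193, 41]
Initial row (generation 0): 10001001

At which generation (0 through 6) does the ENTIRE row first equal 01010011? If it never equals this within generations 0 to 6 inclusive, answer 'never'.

Gen 0: 10001001
Gen 1 (rule 193): 00100000
Gen 2 (rule 41): 10001111
Gen 3 (rule 193): 00100111
Gen 4 (rule 41): 10000100
Gen 5 (rule 193): 00110001
Gen 6 (rule 41): 10100100

Answer: never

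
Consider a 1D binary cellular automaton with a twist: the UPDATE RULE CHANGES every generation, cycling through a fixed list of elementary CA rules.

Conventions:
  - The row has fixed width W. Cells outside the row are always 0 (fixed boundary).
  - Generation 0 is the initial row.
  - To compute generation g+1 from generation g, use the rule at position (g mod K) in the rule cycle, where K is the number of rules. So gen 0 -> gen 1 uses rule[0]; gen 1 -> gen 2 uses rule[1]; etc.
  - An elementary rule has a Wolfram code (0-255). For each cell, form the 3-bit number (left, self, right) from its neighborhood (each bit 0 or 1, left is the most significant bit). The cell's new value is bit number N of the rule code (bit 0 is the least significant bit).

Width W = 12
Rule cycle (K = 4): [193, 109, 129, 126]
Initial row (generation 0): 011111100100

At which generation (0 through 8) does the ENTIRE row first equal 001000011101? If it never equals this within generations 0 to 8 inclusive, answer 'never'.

Gen 0: 011111100100
Gen 1 (rule 193): 001111100001
Gen 2 (rule 109): 101000101101
Gen 3 (rule 129): 000010000000
Gen 4 (rule 126): 000111000000
Gen 5 (rule 193): 110011011111
Gen 6 (rule 109): 110011110001
Gen 7 (rule 129): 000001100100
Gen 8 (rule 126): 000011111110

Answer: never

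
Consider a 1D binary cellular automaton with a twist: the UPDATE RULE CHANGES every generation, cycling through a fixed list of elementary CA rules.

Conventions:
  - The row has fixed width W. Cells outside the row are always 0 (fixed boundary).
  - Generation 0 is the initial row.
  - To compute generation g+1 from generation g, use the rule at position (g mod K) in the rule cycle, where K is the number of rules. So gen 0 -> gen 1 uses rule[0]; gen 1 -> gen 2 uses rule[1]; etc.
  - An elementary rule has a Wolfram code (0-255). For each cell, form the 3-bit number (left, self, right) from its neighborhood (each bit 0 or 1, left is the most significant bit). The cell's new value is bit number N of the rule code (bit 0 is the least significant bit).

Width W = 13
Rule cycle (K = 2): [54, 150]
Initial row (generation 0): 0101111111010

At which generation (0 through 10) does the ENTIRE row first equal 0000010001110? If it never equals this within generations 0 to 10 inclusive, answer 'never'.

Answer: never

Derivation:
Gen 0: 0101111111010
Gen 1 (rule 54): 1110000000111
Gen 2 (rule 150): 0101000001010
Gen 3 (rule 54): 1111100011111
Gen 4 (rule 150): 0111010101110
Gen 5 (rule 54): 1000111110001
Gen 6 (rule 150): 1101011101011
Gen 7 (rule 54): 0011100011100
Gen 8 (rule 150): 0101010101010
Gen 9 (rule 54): 1111111111111
Gen 10 (rule 150): 0111111111110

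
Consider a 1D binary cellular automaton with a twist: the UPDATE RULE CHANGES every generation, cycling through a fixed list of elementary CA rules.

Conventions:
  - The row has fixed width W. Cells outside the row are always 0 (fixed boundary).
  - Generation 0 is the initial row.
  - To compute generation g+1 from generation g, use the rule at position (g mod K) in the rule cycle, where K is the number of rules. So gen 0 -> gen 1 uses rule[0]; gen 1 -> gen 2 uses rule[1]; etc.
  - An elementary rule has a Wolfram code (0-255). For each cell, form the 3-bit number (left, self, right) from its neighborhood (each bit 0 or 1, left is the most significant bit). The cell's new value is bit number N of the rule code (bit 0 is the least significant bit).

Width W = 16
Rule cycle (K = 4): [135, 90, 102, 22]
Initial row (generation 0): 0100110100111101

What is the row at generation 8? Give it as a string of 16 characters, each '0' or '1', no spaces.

Answer: 1101111110000000

Derivation:
Gen 0: 0100110100111101
Gen 1 (rule 135): 1101000101011001
Gen 2 (rule 90): 1100101000011110
Gen 3 (rule 102): 0101111000100010
Gen 4 (rule 22): 1100000101110111
Gen 5 (rule 135): 0001111100100010
Gen 6 (rule 90): 0011000111010101
Gen 7 (rule 102): 0101001001111111
Gen 8 (rule 22): 1101111110000000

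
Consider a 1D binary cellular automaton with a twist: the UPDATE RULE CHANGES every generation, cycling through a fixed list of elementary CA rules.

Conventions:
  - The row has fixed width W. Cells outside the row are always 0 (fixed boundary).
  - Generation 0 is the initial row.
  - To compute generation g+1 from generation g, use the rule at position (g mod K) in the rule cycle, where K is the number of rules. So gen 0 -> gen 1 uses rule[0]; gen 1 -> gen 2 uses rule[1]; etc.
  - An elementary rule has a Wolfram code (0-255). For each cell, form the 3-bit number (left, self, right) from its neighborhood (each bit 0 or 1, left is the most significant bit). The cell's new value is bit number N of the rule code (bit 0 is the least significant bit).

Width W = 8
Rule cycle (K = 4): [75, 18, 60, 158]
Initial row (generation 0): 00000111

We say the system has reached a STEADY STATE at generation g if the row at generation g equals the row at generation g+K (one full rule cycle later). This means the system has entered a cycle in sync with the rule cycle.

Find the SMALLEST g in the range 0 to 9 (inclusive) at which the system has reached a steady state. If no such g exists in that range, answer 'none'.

Answer: 2

Derivation:
Gen 0: 00000111
Gen 1 (rule 75): 11111101
Gen 2 (rule 18): 00000000
Gen 3 (rule 60): 00000000
Gen 4 (rule 158): 00000000
Gen 5 (rule 75): 11111111
Gen 6 (rule 18): 00000000
Gen 7 (rule 60): 00000000
Gen 8 (rule 158): 00000000
Gen 9 (rule 75): 11111111
Gen 10 (rule 18): 00000000
Gen 11 (rule 60): 00000000
Gen 12 (rule 158): 00000000
Gen 13 (rule 75): 11111111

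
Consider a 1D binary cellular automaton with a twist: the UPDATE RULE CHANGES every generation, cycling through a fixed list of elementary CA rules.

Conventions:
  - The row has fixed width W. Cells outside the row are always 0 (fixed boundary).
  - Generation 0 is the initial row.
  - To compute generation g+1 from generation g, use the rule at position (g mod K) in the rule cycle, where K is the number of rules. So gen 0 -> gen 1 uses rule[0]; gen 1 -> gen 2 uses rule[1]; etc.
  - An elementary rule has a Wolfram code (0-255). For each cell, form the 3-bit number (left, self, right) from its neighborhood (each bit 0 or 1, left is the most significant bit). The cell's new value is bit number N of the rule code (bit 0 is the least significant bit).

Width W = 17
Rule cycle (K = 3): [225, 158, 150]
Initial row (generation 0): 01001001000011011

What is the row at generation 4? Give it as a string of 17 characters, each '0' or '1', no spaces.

Answer: 11111100011001011

Derivation:
Gen 0: 01001001000011011
Gen 1 (rule 225): 00000000011001101
Gen 2 (rule 158): 00000000110111001
Gen 3 (rule 150): 00000001000010111
Gen 4 (rule 225): 11111100011001011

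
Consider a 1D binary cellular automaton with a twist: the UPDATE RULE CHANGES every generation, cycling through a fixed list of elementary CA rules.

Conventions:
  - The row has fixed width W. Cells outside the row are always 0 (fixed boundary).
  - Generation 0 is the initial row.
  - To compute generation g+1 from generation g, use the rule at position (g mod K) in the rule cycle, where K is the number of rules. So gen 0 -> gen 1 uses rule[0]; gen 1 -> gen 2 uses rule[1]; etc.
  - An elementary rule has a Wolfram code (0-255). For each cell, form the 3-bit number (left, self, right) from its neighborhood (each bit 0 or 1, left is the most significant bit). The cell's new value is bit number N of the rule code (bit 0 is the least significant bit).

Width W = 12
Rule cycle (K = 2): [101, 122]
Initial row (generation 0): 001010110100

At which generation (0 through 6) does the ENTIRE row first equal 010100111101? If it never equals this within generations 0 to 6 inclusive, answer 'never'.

Gen 0: 001010110100
Gen 1 (rule 101): 101111011101
Gen 2 (rule 122): 011001110110
Gen 3 (rule 101): 001000011010
Gen 4 (rule 122): 010100111101
Gen 5 (rule 101): 011100000111
Gen 6 (rule 122): 110110001101

Answer: 4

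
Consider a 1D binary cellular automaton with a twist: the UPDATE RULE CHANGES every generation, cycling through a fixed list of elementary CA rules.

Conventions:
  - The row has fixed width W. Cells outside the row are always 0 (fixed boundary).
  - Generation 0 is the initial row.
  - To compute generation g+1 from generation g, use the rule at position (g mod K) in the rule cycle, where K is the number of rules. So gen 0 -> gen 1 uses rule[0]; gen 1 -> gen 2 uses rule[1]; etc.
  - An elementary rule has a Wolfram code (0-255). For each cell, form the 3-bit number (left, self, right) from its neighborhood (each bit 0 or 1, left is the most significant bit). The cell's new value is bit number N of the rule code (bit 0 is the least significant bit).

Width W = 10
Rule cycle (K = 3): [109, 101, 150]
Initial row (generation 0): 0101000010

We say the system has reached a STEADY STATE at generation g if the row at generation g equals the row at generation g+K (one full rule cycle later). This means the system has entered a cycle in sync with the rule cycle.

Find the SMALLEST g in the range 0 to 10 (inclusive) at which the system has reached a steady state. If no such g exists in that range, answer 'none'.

Gen 0: 0101000010
Gen 1 (rule 109): 0111011010
Gen 2 (rule 101): 0001101110
Gen 3 (rule 150): 0010000101
Gen 4 (rule 109): 1010110111
Gen 5 (rule 101): 1111011001
Gen 6 (rule 150): 0110000111
Gen 7 (rule 109): 0110110101
Gen 8 (rule 101): 0011011111
Gen 9 (rule 150): 0100001110
Gen 10 (rule 109): 0101101010
Gen 11 (rule 101): 0110111110
Gen 12 (rule 150): 1000011101
Gen 13 (rule 109): 1011010111

Answer: none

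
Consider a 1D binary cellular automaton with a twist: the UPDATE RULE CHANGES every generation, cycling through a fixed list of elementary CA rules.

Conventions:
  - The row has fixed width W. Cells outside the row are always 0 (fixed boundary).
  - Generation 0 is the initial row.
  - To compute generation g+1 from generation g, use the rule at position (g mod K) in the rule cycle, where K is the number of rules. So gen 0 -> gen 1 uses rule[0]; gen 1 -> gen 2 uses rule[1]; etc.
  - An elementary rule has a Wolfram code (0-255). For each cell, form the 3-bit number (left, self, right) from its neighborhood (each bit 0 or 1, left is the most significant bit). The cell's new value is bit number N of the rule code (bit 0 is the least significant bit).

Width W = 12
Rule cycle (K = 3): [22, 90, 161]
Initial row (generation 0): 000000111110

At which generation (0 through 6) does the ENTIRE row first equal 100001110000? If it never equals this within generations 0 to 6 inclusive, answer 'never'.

Gen 0: 000000111110
Gen 1 (rule 22): 000001000001
Gen 2 (rule 90): 000010100010
Gen 3 (rule 161): 111001001000
Gen 4 (rule 22): 000111111100
Gen 5 (rule 90): 001100000110
Gen 6 (rule 161): 100001110000

Answer: 6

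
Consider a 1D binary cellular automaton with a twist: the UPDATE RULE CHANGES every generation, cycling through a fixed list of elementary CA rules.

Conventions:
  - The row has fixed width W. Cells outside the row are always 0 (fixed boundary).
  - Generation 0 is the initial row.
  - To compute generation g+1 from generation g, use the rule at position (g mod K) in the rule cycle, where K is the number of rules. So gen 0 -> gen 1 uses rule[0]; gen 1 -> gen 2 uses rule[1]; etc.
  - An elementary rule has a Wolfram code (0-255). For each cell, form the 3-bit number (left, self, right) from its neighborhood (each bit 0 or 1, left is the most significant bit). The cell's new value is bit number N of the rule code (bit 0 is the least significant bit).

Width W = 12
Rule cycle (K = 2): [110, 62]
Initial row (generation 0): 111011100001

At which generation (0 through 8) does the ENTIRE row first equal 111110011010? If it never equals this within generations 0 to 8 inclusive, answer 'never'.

Answer: 7

Derivation:
Gen 0: 111011100001
Gen 1 (rule 110): 101110100011
Gen 2 (rule 62): 111001110110
Gen 3 (rule 110): 101011011110
Gen 4 (rule 62): 111110110001
Gen 5 (rule 110): 100011110011
Gen 6 (rule 62): 110110001110
Gen 7 (rule 110): 111110011010
Gen 8 (rule 62): 100001110111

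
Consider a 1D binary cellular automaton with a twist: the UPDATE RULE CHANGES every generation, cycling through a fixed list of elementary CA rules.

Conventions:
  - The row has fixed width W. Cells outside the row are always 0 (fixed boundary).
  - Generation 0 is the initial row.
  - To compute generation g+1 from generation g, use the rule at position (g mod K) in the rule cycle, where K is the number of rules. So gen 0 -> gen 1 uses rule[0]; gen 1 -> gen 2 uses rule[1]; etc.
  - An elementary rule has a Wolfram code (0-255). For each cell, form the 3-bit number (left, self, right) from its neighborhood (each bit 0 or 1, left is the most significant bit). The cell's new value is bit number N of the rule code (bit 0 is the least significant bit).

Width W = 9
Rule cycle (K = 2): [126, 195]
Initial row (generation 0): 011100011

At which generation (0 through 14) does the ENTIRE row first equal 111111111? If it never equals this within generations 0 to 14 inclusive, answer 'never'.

Answer: 3

Derivation:
Gen 0: 011100011
Gen 1 (rule 126): 110110111
Gen 2 (rule 195): 010010011
Gen 3 (rule 126): 111111111
Gen 4 (rule 195): 011111111
Gen 5 (rule 126): 110000001
Gen 6 (rule 195): 010111110
Gen 7 (rule 126): 111100011
Gen 8 (rule 195): 011101101
Gen 9 (rule 126): 110111111
Gen 10 (rule 195): 010011111
Gen 11 (rule 126): 111110001
Gen 12 (rule 195): 011110110
Gen 13 (rule 126): 110011111
Gen 14 (rule 195): 010101111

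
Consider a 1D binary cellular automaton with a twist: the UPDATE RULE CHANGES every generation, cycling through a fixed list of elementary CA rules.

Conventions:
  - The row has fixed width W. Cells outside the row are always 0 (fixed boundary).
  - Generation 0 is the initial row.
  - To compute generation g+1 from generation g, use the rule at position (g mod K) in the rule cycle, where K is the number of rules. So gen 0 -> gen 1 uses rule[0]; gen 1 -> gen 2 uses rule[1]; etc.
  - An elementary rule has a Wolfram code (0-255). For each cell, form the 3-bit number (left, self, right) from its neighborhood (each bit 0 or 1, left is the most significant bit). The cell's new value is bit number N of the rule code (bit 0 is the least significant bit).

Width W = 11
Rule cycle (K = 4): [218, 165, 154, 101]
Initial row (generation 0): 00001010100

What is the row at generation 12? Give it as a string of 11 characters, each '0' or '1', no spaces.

Answer: 00011110010

Derivation:
Gen 0: 00001010100
Gen 1 (rule 218): 00010000010
Gen 2 (rule 165): 11010111010
Gen 3 (rule 154): 10000110001
Gen 4 (rule 101): 10110010101
Gen 5 (rule 218): 00111100000
Gen 6 (rule 165): 10011001111
Gen 7 (rule 154): 01110111110
Gen 8 (rule 101): 00011000010
Gen 9 (rule 218): 00111100101
Gen 10 (rule 165): 10011000111
Gen 11 (rule 154): 01110101110
Gen 12 (rule 101): 00011110010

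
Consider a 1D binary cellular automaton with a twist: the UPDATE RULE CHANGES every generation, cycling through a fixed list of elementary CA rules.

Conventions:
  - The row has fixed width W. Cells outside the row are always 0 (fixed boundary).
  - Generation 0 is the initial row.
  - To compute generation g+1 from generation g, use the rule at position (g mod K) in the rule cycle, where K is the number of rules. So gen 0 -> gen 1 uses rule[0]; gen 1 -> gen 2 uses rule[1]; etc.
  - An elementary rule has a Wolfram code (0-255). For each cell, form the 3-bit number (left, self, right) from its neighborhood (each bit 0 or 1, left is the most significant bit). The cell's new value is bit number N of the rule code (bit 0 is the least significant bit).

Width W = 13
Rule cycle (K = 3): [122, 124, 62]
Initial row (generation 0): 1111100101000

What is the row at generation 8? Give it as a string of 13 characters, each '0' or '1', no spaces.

Gen 0: 1111100101000
Gen 1 (rule 122): 1000111010100
Gen 2 (rule 124): 1100101111110
Gen 3 (rule 62): 1011111000001
Gen 4 (rule 122): 0110001100010
Gen 5 (rule 124): 0111001110011
Gen 6 (rule 62): 1100111001110
Gen 7 (rule 122): 1111101111011
Gen 8 (rule 124): 1000111001111

Answer: 1000111001111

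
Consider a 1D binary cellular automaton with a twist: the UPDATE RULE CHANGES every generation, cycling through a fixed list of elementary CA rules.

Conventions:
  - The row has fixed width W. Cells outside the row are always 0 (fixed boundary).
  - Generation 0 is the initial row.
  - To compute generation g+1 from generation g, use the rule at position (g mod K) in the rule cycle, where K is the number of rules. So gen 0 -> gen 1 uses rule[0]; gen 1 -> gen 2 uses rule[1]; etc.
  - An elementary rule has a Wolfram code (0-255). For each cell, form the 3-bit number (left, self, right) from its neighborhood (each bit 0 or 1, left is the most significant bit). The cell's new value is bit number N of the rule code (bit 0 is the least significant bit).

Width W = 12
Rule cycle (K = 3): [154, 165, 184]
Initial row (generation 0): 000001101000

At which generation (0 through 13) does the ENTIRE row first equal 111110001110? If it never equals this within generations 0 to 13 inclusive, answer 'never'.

Answer: never

Derivation:
Gen 0: 000001101000
Gen 1 (rule 154): 000011000100
Gen 2 (rule 165): 111000010101
Gen 3 (rule 184): 110100001010
Gen 4 (rule 154): 100010010001
Gen 5 (rule 165): 101010010101
Gen 6 (rule 184): 010101001010
Gen 7 (rule 154): 100000110001
Gen 8 (rule 165): 101110000101
Gen 9 (rule 184): 011101000010
Gen 10 (rule 154): 111000100101
Gen 11 (rule 165): 010010100111
Gen 12 (rule 184): 001001010110
Gen 13 (rule 154): 010110000101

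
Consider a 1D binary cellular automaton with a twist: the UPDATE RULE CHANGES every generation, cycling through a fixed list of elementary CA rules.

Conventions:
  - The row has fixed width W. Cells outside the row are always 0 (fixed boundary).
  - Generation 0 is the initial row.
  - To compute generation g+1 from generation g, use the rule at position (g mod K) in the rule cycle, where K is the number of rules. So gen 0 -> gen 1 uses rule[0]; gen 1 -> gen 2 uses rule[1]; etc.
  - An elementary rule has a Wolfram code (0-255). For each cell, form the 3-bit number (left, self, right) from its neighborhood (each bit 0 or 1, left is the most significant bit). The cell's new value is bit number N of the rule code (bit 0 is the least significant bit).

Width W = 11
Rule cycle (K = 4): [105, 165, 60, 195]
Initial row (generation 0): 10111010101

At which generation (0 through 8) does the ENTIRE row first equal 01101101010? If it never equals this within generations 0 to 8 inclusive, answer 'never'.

Gen 0: 10111010101
Gen 1 (rule 105): 01101101010
Gen 2 (rule 165): 00010011110
Gen 3 (rule 60): 00011010001
Gen 4 (rule 195): 11101000110
Gen 5 (rule 105): 10110010110
Gen 6 (rule 165): 11000011000
Gen 7 (rule 60): 10100010100
Gen 8 (rule 195): 00001100001

Answer: 1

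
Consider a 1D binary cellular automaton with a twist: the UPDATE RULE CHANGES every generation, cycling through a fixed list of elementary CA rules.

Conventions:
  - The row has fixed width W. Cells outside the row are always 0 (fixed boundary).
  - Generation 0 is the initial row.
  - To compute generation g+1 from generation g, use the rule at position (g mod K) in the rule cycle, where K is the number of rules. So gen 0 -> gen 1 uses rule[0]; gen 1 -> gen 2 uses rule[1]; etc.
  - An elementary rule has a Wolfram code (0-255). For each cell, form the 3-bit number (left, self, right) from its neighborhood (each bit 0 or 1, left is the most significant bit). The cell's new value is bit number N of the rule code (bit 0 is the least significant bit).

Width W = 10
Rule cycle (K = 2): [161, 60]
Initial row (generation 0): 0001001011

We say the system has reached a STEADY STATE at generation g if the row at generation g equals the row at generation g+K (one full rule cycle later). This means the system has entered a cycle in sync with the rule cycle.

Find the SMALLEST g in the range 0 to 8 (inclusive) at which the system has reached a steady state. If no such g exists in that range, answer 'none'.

Answer: none

Derivation:
Gen 0: 0001001011
Gen 1 (rule 161): 1100000100
Gen 2 (rule 60): 1010000110
Gen 3 (rule 161): 0100110000
Gen 4 (rule 60): 0110101000
Gen 5 (rule 161): 0001010011
Gen 6 (rule 60): 0001111010
Gen 7 (rule 161): 1100110100
Gen 8 (rule 60): 1010101110
Gen 9 (rule 161): 0101010100
Gen 10 (rule 60): 0111111110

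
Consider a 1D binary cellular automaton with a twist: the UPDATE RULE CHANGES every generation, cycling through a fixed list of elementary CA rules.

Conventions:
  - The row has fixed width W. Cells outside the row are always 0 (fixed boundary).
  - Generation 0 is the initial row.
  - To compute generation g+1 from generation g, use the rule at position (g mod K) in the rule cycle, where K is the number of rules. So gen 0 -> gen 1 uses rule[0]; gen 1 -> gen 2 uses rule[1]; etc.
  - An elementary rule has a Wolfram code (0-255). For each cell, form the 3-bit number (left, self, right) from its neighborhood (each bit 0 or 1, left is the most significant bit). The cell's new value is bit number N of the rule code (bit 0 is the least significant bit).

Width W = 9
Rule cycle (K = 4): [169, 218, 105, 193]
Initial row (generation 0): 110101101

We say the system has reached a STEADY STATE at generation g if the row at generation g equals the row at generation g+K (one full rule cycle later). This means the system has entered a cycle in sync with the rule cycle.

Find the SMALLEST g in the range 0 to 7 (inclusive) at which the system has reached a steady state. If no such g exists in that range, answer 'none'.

Gen 0: 110101101
Gen 1 (rule 169): 101011010
Gen 2 (rule 218): 000011001
Gen 3 (rule 105): 111011000
Gen 4 (rule 193): 011001011
Gen 5 (rule 169): 010000110
Gen 6 (rule 218): 101001111
Gen 7 (rule 105): 010001001
Gen 8 (rule 193): 000100000
Gen 9 (rule 169): 110001111
Gen 10 (rule 218): 111011111
Gen 11 (rule 105): 101110001

Answer: none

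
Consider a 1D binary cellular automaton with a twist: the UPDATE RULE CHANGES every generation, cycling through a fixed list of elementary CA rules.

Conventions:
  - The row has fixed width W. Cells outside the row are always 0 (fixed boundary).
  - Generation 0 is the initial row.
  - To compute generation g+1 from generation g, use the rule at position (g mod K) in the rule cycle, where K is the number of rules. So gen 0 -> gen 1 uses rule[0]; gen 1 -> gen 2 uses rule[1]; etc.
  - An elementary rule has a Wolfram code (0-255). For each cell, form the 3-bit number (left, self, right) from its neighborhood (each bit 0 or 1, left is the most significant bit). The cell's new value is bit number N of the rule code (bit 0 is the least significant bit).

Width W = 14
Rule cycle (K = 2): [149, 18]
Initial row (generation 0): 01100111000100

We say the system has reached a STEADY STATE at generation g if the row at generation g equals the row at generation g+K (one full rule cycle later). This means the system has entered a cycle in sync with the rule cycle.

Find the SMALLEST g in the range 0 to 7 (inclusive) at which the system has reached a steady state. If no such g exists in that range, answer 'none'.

Answer: 6

Derivation:
Gen 0: 01100111000100
Gen 1 (rule 149): 00010010110111
Gen 2 (rule 18): 00101100000000
Gen 3 (rule 149): 10100011111111
Gen 4 (rule 18): 00010100000000
Gen 5 (rule 149): 11010111111111
Gen 6 (rule 18): 00000000000000
Gen 7 (rule 149): 11111111111111
Gen 8 (rule 18): 00000000000000
Gen 9 (rule 149): 11111111111111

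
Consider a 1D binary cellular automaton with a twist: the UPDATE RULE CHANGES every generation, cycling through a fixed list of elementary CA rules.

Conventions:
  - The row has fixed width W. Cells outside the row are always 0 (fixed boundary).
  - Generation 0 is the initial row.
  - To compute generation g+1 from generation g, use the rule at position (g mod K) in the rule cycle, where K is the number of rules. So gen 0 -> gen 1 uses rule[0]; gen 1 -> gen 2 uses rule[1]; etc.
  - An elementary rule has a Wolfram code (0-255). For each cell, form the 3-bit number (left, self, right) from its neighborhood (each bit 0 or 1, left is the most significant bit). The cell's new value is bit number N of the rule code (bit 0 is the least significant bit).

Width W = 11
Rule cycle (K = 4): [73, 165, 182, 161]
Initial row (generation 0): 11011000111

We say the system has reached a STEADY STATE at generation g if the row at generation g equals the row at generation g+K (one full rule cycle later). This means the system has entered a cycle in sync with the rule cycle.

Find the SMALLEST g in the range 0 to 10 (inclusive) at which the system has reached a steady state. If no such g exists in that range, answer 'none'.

Answer: none

Derivation:
Gen 0: 11011000111
Gen 1 (rule 73): 11011010101
Gen 2 (rule 165): 00100111111
Gen 3 (rule 182): 01111011110
Gen 4 (rule 161): 00110101100
Gen 5 (rule 73): 10110001101
Gen 6 (rule 165): 11000100011
Gen 7 (rule 182): 00101110100
Gen 8 (rule 161): 10010101001
Gen 9 (rule 73): 00000000000
Gen 10 (rule 165): 11111111111
Gen 11 (rule 182): 01111111110
Gen 12 (rule 161): 00111111100
Gen 13 (rule 73): 10100000101
Gen 14 (rule 165): 11101110111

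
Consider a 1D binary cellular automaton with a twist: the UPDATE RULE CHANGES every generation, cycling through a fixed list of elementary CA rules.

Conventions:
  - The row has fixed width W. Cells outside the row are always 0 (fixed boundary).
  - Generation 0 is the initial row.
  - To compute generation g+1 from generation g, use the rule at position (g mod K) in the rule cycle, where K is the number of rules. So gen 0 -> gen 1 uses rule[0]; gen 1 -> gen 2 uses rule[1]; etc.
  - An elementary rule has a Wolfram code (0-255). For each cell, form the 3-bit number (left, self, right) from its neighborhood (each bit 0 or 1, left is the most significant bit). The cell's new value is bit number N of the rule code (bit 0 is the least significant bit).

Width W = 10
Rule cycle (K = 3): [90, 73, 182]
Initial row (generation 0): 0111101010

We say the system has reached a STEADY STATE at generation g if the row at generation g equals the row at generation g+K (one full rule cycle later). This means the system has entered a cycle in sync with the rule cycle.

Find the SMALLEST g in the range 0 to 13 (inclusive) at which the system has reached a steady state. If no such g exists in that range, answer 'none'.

Answer: 3

Derivation:
Gen 0: 0111101010
Gen 1 (rule 90): 1100100001
Gen 2 (rule 73): 1100001100
Gen 3 (rule 182): 0010010010
Gen 4 (rule 90): 0101101101
Gen 5 (rule 73): 0001101100
Gen 6 (rule 182): 0010010010
Gen 7 (rule 90): 0101101101
Gen 8 (rule 73): 0001101100
Gen 9 (rule 182): 0010010010
Gen 10 (rule 90): 0101101101
Gen 11 (rule 73): 0001101100
Gen 12 (rule 182): 0010010010
Gen 13 (rule 90): 0101101101
Gen 14 (rule 73): 0001101100
Gen 15 (rule 182): 0010010010
Gen 16 (rule 90): 0101101101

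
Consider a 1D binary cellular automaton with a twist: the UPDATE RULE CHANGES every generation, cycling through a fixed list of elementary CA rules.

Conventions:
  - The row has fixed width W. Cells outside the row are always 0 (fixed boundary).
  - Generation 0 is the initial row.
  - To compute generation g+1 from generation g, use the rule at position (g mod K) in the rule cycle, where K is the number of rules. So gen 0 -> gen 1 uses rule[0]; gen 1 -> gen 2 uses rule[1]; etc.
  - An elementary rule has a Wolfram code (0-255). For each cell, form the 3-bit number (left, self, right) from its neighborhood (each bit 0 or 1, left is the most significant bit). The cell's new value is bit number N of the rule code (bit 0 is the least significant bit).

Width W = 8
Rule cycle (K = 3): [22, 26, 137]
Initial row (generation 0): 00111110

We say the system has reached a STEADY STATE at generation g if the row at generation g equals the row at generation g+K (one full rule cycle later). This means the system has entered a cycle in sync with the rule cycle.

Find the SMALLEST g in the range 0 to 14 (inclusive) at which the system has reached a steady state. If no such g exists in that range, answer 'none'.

Gen 0: 00111110
Gen 1 (rule 22): 01000001
Gen 2 (rule 26): 10100010
Gen 3 (rule 137): 00001000
Gen 4 (rule 22): 00011100
Gen 5 (rule 26): 00110010
Gen 6 (rule 137): 10100000
Gen 7 (rule 22): 10110000
Gen 8 (rule 26): 00101000
Gen 9 (rule 137): 10000011
Gen 10 (rule 22): 11000100
Gen 11 (rule 26): 10101010
Gen 12 (rule 137): 00000000
Gen 13 (rule 22): 00000000
Gen 14 (rule 26): 00000000
Gen 15 (rule 137): 11111111
Gen 16 (rule 22): 00000000
Gen 17 (rule 26): 00000000

Answer: 13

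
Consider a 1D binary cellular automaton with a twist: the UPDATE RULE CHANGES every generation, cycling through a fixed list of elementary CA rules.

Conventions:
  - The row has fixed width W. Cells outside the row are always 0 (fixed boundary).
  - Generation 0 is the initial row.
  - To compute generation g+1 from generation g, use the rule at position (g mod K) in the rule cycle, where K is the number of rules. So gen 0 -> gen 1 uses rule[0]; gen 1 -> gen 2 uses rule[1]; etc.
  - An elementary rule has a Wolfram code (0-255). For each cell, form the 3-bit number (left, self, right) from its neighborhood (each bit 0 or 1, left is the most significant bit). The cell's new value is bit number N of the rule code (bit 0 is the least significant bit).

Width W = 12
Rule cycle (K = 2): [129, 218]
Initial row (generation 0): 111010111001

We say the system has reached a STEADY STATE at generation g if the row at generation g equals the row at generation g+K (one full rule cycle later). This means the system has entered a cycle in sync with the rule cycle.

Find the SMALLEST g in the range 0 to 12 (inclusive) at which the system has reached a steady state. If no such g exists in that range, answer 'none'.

Answer: 12

Derivation:
Gen 0: 111010111001
Gen 1 (rule 129): 010000010000
Gen 2 (rule 218): 101000101000
Gen 3 (rule 129): 000010000011
Gen 4 (rule 218): 000101000111
Gen 5 (rule 129): 110000010010
Gen 6 (rule 218): 111000101101
Gen 7 (rule 129): 010010000000
Gen 8 (rule 218): 101101000000
Gen 9 (rule 129): 000000011111
Gen 10 (rule 218): 000000111111
Gen 11 (rule 129): 111110011110
Gen 12 (rule 218): 111111111111
Gen 13 (rule 129): 011111111110
Gen 14 (rule 218): 111111111111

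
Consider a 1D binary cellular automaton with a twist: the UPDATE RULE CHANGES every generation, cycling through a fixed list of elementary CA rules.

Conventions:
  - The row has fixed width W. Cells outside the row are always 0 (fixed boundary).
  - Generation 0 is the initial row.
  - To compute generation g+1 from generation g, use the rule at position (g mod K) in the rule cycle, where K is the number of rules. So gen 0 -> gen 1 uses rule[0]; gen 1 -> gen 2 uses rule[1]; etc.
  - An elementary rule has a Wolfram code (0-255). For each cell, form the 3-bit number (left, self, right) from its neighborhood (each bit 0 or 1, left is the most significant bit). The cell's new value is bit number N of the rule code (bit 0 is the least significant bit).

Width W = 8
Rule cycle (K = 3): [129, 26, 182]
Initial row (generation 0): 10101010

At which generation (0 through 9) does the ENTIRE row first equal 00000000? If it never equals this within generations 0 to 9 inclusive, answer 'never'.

Gen 0: 10101010
Gen 1 (rule 129): 00000000
Gen 2 (rule 26): 00000000
Gen 3 (rule 182): 00000000
Gen 4 (rule 129): 11111111
Gen 5 (rule 26): 10000000
Gen 6 (rule 182): 11000000
Gen 7 (rule 129): 00011111
Gen 8 (rule 26): 00110000
Gen 9 (rule 182): 01001000

Answer: 1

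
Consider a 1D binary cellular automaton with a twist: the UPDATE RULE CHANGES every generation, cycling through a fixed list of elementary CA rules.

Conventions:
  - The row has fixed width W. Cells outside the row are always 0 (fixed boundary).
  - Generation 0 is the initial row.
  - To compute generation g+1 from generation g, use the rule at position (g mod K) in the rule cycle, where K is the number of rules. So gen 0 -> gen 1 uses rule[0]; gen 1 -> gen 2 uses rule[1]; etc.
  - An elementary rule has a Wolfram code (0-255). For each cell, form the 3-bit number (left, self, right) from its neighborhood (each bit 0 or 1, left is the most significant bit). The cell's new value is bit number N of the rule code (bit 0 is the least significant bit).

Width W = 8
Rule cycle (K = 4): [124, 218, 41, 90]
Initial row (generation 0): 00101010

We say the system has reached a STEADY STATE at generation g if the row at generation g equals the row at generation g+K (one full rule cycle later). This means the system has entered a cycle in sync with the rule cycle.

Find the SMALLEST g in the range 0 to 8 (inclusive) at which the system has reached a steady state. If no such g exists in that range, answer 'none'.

Gen 0: 00101010
Gen 1 (rule 124): 00111111
Gen 2 (rule 218): 01111111
Gen 3 (rule 41): 01000000
Gen 4 (rule 90): 10100000
Gen 5 (rule 124): 11110000
Gen 6 (rule 218): 11111000
Gen 7 (rule 41): 10000011
Gen 8 (rule 90): 01000111
Gen 9 (rule 124): 01100101
Gen 10 (rule 218): 11111000
Gen 11 (rule 41): 10000011
Gen 12 (rule 90): 01000111

Answer: 6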